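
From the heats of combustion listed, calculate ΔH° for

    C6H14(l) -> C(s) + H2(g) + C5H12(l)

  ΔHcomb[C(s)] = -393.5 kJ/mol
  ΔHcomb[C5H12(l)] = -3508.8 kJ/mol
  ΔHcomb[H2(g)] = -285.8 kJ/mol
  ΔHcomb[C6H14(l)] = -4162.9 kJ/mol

ΔH° = 25.2 kJ/mol

With combustion enthalpies, reactants minus products:
= [1·(-4162.9)] − [1·(-393.5) + 1·(-285.8) + 1·(-3508.8)]
= 25.2 kJ/mol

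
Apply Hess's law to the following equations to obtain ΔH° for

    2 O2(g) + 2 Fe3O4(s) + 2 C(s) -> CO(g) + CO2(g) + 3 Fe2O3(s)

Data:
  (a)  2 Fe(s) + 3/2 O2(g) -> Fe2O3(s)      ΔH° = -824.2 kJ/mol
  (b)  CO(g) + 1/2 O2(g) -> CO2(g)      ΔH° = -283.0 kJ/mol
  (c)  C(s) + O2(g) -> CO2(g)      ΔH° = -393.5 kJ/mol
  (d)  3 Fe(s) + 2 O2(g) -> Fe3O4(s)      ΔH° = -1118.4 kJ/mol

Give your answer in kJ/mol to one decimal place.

ΔH° = -739.8 kJ/mol

(a) × 3 (scale by 3 for the 3 Fe2O3(s)): (3)·(-824.2) = -2472.6 kJ/mol
(b) reversed (reverse to put CO(g) on the product side): +283.0 kJ/mol
(c) × 2 (×2 to match 2 C(s) in the target): (2)·(-393.5) = -787.0 kJ/mol
(d) reversed and × 2 (reverse to put Fe3O4(s) on the reactant side; ×2 to match 2 Fe3O4(s) in the target): (-2)·(-1118.4) = +2236.8 kJ/mol
Combining the equations, ΔH° = (3)·(-824.2) + (-1)·(-283.0) + (2)·(-393.5) + (-2)·(-1118.4) = -739.8 kJ/mol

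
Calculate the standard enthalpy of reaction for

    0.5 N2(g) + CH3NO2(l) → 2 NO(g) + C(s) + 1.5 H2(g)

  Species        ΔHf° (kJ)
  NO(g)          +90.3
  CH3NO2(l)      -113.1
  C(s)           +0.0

Products: 2·(+90.3) + 1·(+0.0) + 3/2·(+0.0) = +180.6
Reactants: 1/2·(+0.0) + 1·(-113.1) = -113.1
ΔH° = (+180.6) − (-113.1) = 293.7 kJ

ΔH° = 293.7 kJ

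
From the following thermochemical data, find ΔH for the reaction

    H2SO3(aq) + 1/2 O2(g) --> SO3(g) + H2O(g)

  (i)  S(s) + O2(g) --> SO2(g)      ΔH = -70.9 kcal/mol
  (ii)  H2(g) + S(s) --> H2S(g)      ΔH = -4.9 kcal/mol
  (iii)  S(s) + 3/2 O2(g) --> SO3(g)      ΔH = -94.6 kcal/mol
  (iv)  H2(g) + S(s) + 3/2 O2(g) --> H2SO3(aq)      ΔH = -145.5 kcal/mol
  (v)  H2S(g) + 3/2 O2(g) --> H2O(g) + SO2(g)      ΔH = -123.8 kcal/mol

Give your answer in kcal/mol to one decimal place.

ΔH = -6.9 kcal/mol

(i) reversed: +70.9 kcal/mol
(ii) as written: -4.9 kcal/mol
(iii) as written (SO3(g) already on the product side): -94.6 kcal/mol
(iv) reversed (reverse to put H2SO3(aq) on the reactant side): +145.5 kcal/mol
(v) as written (H2O(g) already on the product side): -123.8 kcal/mol
ΔH = (+70.9) + (-4.9) + (-94.6) + (+145.5) + (-123.8) = -6.9 kcal/mol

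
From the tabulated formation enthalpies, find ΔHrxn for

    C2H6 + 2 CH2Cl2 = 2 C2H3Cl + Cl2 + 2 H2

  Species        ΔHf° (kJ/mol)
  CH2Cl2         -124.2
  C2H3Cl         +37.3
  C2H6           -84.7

ΔHrxn = 407.7 kJ/mol

Products: 2·(+37.3) + 1·(+0.0) + 2·(+0.0) = +74.6
Reactants: 1·(-84.7) + 2·(-124.2) = -333.1
ΔHrxn = (+74.6) − (-333.1) = 407.7 kJ/mol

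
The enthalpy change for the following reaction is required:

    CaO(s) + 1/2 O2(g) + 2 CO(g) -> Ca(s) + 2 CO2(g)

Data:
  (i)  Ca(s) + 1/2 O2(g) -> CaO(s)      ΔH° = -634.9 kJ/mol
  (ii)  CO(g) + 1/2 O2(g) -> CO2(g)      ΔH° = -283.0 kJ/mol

(i) reversed: +634.9 kJ/mol
(ii) × 2: (2)·(-283.0) = -566.0 kJ/mol
By Hess's law, ΔH° = (+634.9) + (-566.0) = 68.9 kJ/mol

ΔH° = 68.9 kJ/mol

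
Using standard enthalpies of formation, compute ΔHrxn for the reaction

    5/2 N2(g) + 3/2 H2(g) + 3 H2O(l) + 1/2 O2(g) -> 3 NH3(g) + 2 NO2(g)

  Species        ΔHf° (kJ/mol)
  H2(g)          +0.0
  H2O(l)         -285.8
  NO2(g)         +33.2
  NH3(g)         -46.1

Products: 3·(-46.1) + 2·(+33.2) = -71.9
Reactants: 5/2·(+0.0) + 3/2·(+0.0) + 3·(-285.8) + 1/2·(+0.0) = -857.4
ΔHrxn = (-71.9) − (-857.4) = 785.5 kJ/mol

ΔHrxn = 785.5 kJ/mol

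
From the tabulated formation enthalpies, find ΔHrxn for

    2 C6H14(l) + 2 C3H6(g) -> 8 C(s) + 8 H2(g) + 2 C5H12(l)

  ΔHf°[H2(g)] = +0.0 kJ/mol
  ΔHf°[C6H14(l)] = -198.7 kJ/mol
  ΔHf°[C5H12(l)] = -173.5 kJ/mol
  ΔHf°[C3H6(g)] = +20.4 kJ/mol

ΔHrxn = 9.6 kJ/mol

Products: 8·(+0.0) + 8·(+0.0) + 2·(-173.5) = -347.0
Reactants: 2·(-198.7) + 2·(+20.4) = -356.6
ΔHrxn = (-347.0) − (-356.6) = 9.6 kJ/mol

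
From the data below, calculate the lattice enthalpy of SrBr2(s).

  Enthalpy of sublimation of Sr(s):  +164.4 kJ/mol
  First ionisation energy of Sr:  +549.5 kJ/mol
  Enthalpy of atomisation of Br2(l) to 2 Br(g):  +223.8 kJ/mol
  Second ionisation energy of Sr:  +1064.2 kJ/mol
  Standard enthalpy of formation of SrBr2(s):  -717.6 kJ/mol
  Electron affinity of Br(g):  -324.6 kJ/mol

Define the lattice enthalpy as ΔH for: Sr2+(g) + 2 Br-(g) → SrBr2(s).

U = -2070.3 kJ/mol

ΔHf° = 1·ΔHsub + 1·(ΣIE) + 1·D(Br2) + 2·EA + U
-717.6 = 1·(+164.4) + 1·(+1613.7) + 1·(+223.8) + 2·(-324.6) + U
U = -717.6 − (+1352.7) = -2070.3 kJ/mol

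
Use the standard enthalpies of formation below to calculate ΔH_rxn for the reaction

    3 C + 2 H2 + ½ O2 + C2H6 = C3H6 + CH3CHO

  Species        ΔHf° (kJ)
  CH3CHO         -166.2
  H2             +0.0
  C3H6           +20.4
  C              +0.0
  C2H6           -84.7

ΔH_rxn = -61.1 kJ

Products: 1·(+20.4) + 1·(-166.2) = -145.8
Reactants: 3·(+0.0) + 2·(+0.0) + 1/2·(+0.0) + 1·(-84.7) = -84.7
ΔH_rxn = (-145.8) − (-84.7) = -61.1 kJ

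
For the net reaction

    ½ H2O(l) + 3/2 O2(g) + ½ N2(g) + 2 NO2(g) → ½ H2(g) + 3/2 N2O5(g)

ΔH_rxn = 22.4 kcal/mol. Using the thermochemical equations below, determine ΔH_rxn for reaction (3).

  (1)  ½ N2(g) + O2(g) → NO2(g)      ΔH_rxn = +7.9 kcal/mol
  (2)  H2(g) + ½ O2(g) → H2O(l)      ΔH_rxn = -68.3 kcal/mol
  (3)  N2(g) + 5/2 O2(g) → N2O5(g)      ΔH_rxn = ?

(1) reversed and × 2: (-2)·(+7.9) = -15.8 kcal/mol
(2) reversed and × 1/2: (-1/2)·(-68.3) = +34.15 kcal/mol
(3) × 3/2: contributes 3/2·x
+22.4 = (-15.8) + (+34.15) + 3/2·x
x = (+22.4 − (+18.35)) / (3/2) = 2.7 kcal/mol

ΔH_rxn = 2.7 kcal/mol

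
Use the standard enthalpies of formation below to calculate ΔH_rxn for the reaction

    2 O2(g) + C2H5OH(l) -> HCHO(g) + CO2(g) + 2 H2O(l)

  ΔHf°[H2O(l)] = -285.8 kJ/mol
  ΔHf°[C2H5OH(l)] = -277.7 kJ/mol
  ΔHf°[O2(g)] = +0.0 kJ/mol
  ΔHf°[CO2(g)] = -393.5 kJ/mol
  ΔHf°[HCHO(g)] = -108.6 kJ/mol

Products: 1·(-108.6) + 1·(-393.5) + 2·(-285.8) = -1073.7
Reactants: 2·(+0.0) + 1·(-277.7) = -277.7
ΔH_rxn = (-1073.7) − (-277.7) = -796.0 kJ/mol

ΔH_rxn = -796.0 kJ/mol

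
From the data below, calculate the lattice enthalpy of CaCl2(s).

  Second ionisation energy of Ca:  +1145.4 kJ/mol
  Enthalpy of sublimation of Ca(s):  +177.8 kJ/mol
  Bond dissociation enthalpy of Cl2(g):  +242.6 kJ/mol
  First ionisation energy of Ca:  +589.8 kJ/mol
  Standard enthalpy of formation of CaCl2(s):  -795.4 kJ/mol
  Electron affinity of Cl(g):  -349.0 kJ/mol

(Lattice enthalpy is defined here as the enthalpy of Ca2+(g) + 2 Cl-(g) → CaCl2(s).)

ΔHf° = 1·ΔHsub + 1·(ΣIE) + 1·D(Cl2) + 2·EA + U
-795.4 = 1·(+177.8) + 1·(+1735.2) + 1·(+242.6) + 2·(-349.0) + U
U = -795.4 − (+1457.6) = -2253.0 kJ/mol

U = -2253.0 kJ/mol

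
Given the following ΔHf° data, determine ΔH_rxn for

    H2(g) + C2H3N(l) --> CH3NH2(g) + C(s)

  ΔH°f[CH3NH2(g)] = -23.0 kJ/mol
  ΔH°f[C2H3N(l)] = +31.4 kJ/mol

Products: 1·(-23.0) + 1·(+0.0) = -23.0
Reactants: 1·(+0.0) + 1·(+31.4) = +31.4
ΔH_rxn = (-23.0) − (+31.4) = -54.4 kJ/mol

ΔH_rxn = -54.4 kJ/mol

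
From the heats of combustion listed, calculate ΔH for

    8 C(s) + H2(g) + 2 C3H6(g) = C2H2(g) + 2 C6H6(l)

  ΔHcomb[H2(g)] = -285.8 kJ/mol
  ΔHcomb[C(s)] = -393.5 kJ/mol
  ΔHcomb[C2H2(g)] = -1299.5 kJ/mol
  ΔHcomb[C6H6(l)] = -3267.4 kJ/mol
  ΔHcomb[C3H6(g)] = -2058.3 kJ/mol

Using ΔH = Σ nΔHc°(reactants) − Σ nΔHc°(products):
= [8·(-393.5) + 1·(-285.8) + 2·(-2058.3)] − [1·(-1299.5) + 2·(-3267.4)]
= 283.9 kJ/mol

ΔH = 283.9 kJ/mol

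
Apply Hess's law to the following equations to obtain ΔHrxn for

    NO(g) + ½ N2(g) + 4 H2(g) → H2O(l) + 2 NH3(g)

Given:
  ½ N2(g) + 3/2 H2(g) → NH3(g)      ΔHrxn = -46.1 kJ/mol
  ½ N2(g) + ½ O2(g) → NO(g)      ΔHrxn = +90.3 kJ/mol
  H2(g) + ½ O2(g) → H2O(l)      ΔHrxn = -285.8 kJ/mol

ΔHrxn = -468.3 kJ/mol

equation 1 × 2: (2)·(-46.1) = -92.2 kJ/mol
equation 2 reversed: -90.3 kJ/mol
equation 3 as written: -285.8 kJ/mol
ΔHrxn = (2)·(-46.1) + (-1)·(+90.3) + (1)·(-285.8) = -468.3 kJ/mol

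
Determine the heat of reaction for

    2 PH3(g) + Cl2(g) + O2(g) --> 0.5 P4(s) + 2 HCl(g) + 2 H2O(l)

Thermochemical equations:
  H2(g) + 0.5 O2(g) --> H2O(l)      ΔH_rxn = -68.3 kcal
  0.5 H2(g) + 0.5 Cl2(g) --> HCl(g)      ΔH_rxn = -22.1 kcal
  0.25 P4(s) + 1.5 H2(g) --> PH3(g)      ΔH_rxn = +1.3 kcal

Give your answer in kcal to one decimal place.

equation 1 × 2 (scale by 2 for the 2 H2O(l)): (2)·(-68.3) = -136.6 kcal
equation 2 × 2 (scale by 2 for the 2 HCl(g)): (2)·(-22.1) = -44.2 kcal
equation 3 reversed and × 2 (reverse to put PH3(g) on the reactant side; scale by 2 for the 2 PH3(g)): (-2)·(+1.3) = -2.6 kcal
Since enthalpy is a state function, ΔH_rxn = (-136.6) + (-44.2) + (-2.6) = -183.4 kcal

ΔH_rxn = -183.4 kcal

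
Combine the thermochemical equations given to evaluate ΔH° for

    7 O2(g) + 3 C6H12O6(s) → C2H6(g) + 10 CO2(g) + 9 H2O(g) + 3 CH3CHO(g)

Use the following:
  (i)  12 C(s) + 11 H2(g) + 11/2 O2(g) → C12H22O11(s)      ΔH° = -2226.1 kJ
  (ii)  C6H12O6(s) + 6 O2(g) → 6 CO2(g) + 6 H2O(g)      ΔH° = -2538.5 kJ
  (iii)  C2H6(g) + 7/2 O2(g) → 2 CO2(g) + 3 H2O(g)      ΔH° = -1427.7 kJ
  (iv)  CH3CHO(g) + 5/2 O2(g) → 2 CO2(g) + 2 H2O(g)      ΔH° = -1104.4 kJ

(i): not needed (C(s) appears nowhere else).
(ii) × 3 (×3 to match 3 C6H12O6(s) in the target): (3)·(-2538.5) = -7615.5 kJ
(iii) reversed (reverse to put C2H6(g) on the product side): +1427.7 kJ
(iv) reversed and × 3 (CH3CHO(g) must end up as a product; scale by 3 for the 3 CH3CHO(g)): (-3)·(-1104.4) = +3313.2 kJ
Summing the manipulated equations, ΔH° = (3)·(-2538.5) + (-1)·(-1427.7) + (-3)·(-1104.4) = -2874.6 kJ

ΔH° = -2874.6 kJ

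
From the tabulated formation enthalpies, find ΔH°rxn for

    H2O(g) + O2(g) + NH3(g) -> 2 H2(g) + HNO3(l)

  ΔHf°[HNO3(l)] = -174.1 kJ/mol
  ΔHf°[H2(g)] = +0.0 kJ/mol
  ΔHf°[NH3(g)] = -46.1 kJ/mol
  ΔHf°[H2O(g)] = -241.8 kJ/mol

Products: 2·(+0.0) + 1·(-174.1) = -174.1
Reactants: 1·(-241.8) + 1·(+0.0) + 1·(-46.1) = -287.9
ΔH°rxn = (-174.1) − (-287.9) = 113.8 kJ/mol

ΔH°rxn = 113.8 kJ/mol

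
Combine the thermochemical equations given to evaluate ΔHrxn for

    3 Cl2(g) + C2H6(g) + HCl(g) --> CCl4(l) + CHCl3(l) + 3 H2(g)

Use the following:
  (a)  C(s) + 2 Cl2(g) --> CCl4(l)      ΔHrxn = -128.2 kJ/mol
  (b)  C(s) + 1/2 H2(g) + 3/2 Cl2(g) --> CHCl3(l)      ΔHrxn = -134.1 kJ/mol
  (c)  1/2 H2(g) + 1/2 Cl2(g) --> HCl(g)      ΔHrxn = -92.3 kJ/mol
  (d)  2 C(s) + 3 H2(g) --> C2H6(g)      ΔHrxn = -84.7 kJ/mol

ΔHrxn = -85.3 kJ/mol

(a) as written (CCl4(l) already on the product side): -128.2 kJ/mol
(b) as written (CHCl3(l) already on the product side): -134.1 kJ/mol
(c) reversed (reverse to put HCl(g) on the reactant side): +92.3 kJ/mol
(d) reversed (C2H6(g) must end up as a reactant): +84.7 kJ/mol
Combining the equations, ΔHrxn = (1)·(-128.2) + (1)·(-134.1) + (-1)·(-92.3) + (-1)·(-84.7) = -85.3 kJ/mol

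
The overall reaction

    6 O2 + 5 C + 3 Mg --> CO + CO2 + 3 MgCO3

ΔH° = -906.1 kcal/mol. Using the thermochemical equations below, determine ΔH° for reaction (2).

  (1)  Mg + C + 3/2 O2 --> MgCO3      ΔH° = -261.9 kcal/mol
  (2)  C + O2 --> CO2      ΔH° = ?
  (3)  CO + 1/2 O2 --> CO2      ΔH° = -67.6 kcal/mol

(1) × 3: (3)·(-261.9) = -785.7 kcal/mol
(2) × 2: contributes 2·x
(3) reversed: +67.6 kcal/mol
-906.1 = (-785.7) + (+67.6) + 2·x
x = (-906.1 − (-718.1)) / (2) = -94.0 kcal/mol

ΔH° = -94.0 kcal/mol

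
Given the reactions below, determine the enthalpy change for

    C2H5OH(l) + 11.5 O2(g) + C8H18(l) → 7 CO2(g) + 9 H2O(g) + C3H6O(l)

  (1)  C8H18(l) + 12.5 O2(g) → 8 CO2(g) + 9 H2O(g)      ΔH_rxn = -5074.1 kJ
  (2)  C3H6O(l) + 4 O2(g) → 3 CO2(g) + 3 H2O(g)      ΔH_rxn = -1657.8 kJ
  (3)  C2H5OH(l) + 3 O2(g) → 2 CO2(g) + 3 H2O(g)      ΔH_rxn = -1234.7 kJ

ΔH_rxn = -4651.0 kJ

(1) as written: -5074.1 kJ
(2) reversed: +1657.8 kJ
(3) as written: -1234.7 kJ
ΔH_rxn = (-5074.1) + (+1657.8) + (-1234.7) = -4651.0 kJ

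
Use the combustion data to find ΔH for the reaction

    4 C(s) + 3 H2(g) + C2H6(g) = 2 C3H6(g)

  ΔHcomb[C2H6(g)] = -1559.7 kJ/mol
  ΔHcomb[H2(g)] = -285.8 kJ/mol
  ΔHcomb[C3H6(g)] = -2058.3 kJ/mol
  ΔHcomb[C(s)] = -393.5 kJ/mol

ΔH = 125.5 kJ/mol

With combustion enthalpies, reactants minus products:
= [4·(-393.5) + 3·(-285.8) + 1·(-1559.7)] − [2·(-2058.3)]
= 125.5 kJ/mol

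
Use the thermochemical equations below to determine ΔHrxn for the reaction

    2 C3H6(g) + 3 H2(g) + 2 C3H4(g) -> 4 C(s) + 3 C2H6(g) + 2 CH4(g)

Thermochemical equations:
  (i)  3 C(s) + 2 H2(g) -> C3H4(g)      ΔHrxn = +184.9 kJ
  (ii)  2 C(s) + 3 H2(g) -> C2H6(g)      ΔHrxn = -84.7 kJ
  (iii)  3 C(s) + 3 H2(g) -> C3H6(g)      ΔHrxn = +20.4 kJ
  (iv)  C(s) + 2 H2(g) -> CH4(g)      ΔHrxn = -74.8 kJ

ΔHrxn = -814.3 kJ

(i) reversed and × 2 (reverse to put C3H4(g) on the reactant side; ×2 to match 2 C3H4(g) in the target): (-2)·(+184.9) = -369.8 kJ
(ii) × 3 (×3 to match 3 C2H6(g) in the target): (3)·(-84.7) = -254.1 kJ
(iii) reversed and × 2 (C3H6(g) must end up as a reactant; scale by 2 for the 2 C3H6(g)): (-2)·(+20.4) = -40.8 kJ
(iv) × 2 (scale by 2 for the 2 CH4(g)): (2)·(-74.8) = -149.6 kJ
Since enthalpy is a state function, ΔHrxn = (-2)·(+184.9) + (3)·(-84.7) + (-2)·(+20.4) + (2)·(-74.8) = -814.3 kJ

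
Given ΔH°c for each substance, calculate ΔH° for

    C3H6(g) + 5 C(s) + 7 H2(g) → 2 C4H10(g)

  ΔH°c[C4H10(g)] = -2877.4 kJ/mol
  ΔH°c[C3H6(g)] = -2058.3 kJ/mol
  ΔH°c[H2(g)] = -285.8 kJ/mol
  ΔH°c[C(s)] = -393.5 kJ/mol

Using ΔH = Σ nΔHc°(reactants) − Σ nΔHc°(products):
= [1·(-2058.3) + 5·(-393.5) + 7·(-285.8)] − [2·(-2877.4)]
= -271.6 kJ/mol

ΔH° = -271.6 kJ/mol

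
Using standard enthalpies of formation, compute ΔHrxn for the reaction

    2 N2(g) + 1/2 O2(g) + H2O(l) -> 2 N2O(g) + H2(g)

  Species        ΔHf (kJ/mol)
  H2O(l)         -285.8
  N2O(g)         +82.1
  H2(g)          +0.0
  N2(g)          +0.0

Products: 2·(+82.1) + 1·(+0.0) = +164.2
Reactants: 2·(+0.0) + 1/2·(+0.0) + 1·(-285.8) = -285.8
ΔHrxn = (+164.2) − (-285.8) = 450.0 kJ/mol

ΔHrxn = 450.0 kJ/mol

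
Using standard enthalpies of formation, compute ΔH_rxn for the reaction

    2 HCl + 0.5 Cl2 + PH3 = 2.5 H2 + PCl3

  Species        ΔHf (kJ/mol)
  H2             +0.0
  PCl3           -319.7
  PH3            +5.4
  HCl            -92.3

ΔH_rxn = -140.5 kJ/mol

ΔH°rxn = Σ nΔHf°(products) − Σ nΔHf°(reactants).
Products: 5/2·(+0.0) + 1·(-319.7) = -319.7
Reactants: 2·(-92.3) + 1/2·(+0.0) + 1·(+5.4) = -179.2
ΔH_rxn = (-319.7) − (-179.2) = -140.5 kJ/mol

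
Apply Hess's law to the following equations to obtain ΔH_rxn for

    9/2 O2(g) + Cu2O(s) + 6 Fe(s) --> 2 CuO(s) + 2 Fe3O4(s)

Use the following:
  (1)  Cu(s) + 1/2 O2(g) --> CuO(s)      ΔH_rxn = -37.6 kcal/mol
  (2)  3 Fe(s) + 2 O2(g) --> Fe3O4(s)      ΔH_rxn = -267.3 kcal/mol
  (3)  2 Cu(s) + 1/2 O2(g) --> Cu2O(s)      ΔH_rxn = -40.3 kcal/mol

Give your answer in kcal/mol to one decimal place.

ΔH_rxn = -569.5 kcal/mol

(1) × 2 (×2 to match 2 CuO(s) in the target): (2)·(-37.6) = -75.2 kcal/mol
(2) × 2 (×2 to match 2 Fe3O4(s) in the target): (2)·(-267.3) = -534.6 kcal/mol
(3) reversed (Cu2O(s) must end up as a reactant): +40.3 kcal/mol
Summing the manipulated equations, ΔH_rxn = (-75.2) + (-534.6) + (+40.3) = -569.5 kcal/mol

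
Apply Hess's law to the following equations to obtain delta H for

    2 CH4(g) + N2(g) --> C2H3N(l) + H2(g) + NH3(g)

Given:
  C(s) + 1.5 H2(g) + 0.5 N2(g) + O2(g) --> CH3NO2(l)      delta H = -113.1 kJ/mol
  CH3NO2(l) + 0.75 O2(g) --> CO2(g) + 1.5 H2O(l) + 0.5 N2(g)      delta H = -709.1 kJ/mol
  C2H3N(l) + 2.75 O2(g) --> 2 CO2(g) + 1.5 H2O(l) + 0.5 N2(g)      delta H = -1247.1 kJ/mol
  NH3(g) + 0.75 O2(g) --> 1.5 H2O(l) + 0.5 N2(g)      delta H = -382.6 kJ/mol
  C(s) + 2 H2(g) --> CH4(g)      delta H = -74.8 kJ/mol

equation 1 × 2: (2)·(-113.1) = -226.2 kJ/mol
equation 2 × 2: (2)·(-709.1) = -1418.2 kJ/mol
equation 3 reversed: +1247.1 kJ/mol
equation 4 reversed: +382.6 kJ/mol
equation 5 reversed and × 2: (-2)·(-74.8) = +149.6 kJ/mol
delta H = (-226.2) + (-1418.2) + (+1247.1) + (+382.6) + (+149.6) = 134.9 kJ/mol

delta H = 134.9 kJ/mol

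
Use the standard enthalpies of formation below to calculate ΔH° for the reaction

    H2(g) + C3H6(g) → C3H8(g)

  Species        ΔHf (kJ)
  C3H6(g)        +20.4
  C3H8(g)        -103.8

ΔH°rxn = Σ nΔHf°(products) − Σ nΔHf°(reactants).
Products: 1·(-103.8) = -103.8
Reactants: 1·(+0.0) + 1·(+20.4) = +20.4
ΔH° = (-103.8) − (+20.4) = -124.2 kJ

ΔH° = -124.2 kJ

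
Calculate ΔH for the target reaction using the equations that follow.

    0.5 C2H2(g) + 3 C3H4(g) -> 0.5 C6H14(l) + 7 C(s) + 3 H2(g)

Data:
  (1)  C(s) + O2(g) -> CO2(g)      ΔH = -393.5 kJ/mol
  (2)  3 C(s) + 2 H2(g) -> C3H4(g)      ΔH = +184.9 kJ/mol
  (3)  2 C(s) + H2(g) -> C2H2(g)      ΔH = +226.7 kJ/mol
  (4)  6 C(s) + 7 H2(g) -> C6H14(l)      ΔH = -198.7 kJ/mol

(1): not needed (CO2(g) appears nowhere else).
(2) reversed and × 3 (reverse to put C3H4(g) on the reactant side; scale by 3 for the 3 C3H4(g)): (-3)·(+184.9) = -554.7 kJ/mol
(3) reversed and × 1/2 (C2H2(g) must end up as a reactant; ×1/2 to match 1/2 C2H2(g) in the target): (-1/2)·(+226.7) = -113.35 kJ/mol
(4) × 1/2 (scale by 1/2 for the 1/2 C6H14(l)): (1/2)·(-198.7) = -99.35 kJ/mol
Combining the equations, ΔH = (-3)·(+184.9) + (-1/2)·(+226.7) + (1/2)·(-198.7) = -767.4 kJ/mol

ΔH = -767.4 kJ/mol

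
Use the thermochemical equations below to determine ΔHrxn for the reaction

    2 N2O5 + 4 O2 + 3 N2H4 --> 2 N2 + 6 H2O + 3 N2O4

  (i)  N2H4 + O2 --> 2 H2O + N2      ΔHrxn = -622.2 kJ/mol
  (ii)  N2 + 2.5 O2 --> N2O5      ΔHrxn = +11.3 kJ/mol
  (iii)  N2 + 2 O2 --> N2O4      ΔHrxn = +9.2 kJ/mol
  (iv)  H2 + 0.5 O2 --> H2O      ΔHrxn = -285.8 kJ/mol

ΔHrxn = -1861.6 kJ/mol

(i) × 3: (3)·(-622.2) = -1866.6 kJ/mol
(ii) reversed and × 2: (-2)·(+11.3) = -22.6 kJ/mol
(iii) × 3: (3)·(+9.2) = +27.6 kJ/mol
(iv): not needed.
Since enthalpy is a state function, ΔHrxn = (-1866.6) + (-22.6) + (+27.6) = -1861.6 kJ/mol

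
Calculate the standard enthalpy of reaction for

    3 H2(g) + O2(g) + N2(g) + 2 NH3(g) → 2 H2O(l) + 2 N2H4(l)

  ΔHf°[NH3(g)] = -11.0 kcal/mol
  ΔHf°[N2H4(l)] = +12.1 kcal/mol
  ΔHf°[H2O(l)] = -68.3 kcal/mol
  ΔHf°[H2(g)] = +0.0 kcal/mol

ΔH°rxn = Σ nΔHf°(products) − Σ nΔHf°(reactants).
Products: 2·(-68.3) + 2·(+12.1) = -112.4
Reactants: 3·(+0.0) + 1·(+0.0) + 1·(+0.0) + 2·(-11.0) = -22.0
ΔHrxn = (-112.4) − (-22.0) = -90.4 kcal/mol

ΔHrxn = -90.4 kcal/mol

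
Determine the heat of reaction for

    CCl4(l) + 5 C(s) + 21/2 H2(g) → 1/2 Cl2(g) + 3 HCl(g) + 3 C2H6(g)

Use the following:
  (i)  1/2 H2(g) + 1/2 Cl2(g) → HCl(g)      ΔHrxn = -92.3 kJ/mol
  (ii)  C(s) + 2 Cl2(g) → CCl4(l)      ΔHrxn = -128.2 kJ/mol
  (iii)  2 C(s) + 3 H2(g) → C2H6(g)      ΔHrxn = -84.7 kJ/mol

(i) × 3: (3)·(-92.3) = -276.9 kJ/mol
(ii) reversed: +128.2 kJ/mol
(iii) × 3: (3)·(-84.7) = -254.1 kJ/mol
Since enthalpy is a state function, ΔHrxn = (-276.9) + (+128.2) + (-254.1) = -402.8 kJ/mol

ΔHrxn = -402.8 kJ/mol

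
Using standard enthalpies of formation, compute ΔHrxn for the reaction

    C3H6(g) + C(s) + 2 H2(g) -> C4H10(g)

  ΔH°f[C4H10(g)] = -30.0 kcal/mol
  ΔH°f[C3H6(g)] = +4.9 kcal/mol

Products: 1·(-30.0) = -30.0
Reactants: 1·(+4.9) + 1·(+0.0) + 2·(+0.0) = +4.9
ΔHrxn = (-30.0) − (+4.9) = -34.9 kcal/mol

ΔHrxn = -34.9 kcal/mol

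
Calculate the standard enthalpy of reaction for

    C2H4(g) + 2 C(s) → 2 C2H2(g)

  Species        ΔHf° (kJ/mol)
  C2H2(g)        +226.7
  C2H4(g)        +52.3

ΔH_rxn = 401.1 kJ/mol

Products: 2·(+226.7) = +453.4
Reactants: 1·(+52.3) + 2·(+0.0) = +52.3
ΔH_rxn = (+453.4) − (+52.3) = 401.1 kJ/mol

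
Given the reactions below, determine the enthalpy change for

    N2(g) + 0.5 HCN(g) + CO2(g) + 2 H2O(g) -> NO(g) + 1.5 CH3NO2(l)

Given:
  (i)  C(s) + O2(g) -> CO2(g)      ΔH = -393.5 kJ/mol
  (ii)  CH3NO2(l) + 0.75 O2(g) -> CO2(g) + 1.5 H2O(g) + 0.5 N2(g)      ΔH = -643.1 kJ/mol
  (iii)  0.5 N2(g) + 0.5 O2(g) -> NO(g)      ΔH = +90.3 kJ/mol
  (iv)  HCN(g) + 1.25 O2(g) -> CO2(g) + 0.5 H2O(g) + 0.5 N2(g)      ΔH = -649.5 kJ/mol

ΔH = 730.2 kJ/mol

(i): not needed (C(s) appears nowhere else).
(ii) reversed and × 3/2 (reverse to put CH3NO2(l) on the product side; ×3/2 to match 3/2 CH3NO2(l) in the target): (-3/2)·(-643.1) = +964.65 kJ/mol
(iii) as written (NO(g) already on the product side): +90.3 kJ/mol
(iv) × 1/2 (scale by 1/2 for the 1/2 HCN(g)): (1/2)·(-649.5) = -324.75 kJ/mol
ΔH = (-3/2)·(-643.1) + (1)·(+90.3) + (1/2)·(-649.5) = 730.2 kJ/mol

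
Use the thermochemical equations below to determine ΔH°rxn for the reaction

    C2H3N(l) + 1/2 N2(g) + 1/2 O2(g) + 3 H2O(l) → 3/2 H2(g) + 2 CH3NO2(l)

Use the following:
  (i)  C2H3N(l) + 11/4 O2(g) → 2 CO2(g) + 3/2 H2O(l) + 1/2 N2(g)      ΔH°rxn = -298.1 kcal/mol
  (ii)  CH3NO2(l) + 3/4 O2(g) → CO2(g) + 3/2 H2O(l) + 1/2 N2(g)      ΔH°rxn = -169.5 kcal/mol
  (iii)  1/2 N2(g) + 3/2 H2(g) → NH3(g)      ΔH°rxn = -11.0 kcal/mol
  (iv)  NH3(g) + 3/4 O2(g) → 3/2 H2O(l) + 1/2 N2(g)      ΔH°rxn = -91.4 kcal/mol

(i) as written (C2H3N(l) already on the reactant side): -298.1 kcal/mol
(ii) reversed and × 2 (CH3NO2(l) must end up as a product; ×2 to match 2 CH3NO2(l) in the target): (-2)·(-169.5) = +339.0 kcal/mol
(iii) reversed (H2(g) must end up as a product): +11.0 kcal/mol
(iv) reversed: +91.4 kcal/mol
ΔH°rxn = (-298.1) + (+339.0) + (+11.0) + (+91.4) = 143.3 kcal/mol

ΔH°rxn = 143.3 kcal/mol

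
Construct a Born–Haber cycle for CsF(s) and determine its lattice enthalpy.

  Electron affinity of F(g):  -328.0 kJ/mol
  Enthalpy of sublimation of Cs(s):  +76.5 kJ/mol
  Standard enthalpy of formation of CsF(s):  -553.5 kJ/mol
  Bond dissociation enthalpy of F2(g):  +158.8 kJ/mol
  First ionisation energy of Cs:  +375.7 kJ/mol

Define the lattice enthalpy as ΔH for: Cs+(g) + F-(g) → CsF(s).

ΔHf° = 1·ΔHsub + 1·(ΣIE) + 1/2·D(F2) + 1·EA + U
-553.5 = 1·(+76.5) + 1·(+375.7) + 1/2·(+158.8) + 1·(-328.0) + U
U = -553.5 − (+203.6) = -757.1 kJ/mol

U = -757.1 kJ/mol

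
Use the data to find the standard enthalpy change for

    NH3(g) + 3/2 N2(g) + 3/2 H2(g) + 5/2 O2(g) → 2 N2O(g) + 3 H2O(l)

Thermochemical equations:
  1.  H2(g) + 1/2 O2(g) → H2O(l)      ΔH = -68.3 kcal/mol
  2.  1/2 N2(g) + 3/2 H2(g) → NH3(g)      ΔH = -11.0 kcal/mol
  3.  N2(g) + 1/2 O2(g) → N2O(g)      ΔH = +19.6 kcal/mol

eq. 1 × 3 (scale by 3 for the 3 H2O(l)): (3)·(-68.3) = -204.9 kcal/mol
eq. 2 reversed (reverse to put NH3(g) on the reactant side): +11.0 kcal/mol
eq. 3 × 2 (scale by 2 for the 2 N2O(g)): (2)·(+19.6) = +39.2 kcal/mol
By Hess's law, ΔH = (-204.9) + (+11.0) + (+39.2) = -154.7 kcal/mol

ΔH = -154.7 kcal/mol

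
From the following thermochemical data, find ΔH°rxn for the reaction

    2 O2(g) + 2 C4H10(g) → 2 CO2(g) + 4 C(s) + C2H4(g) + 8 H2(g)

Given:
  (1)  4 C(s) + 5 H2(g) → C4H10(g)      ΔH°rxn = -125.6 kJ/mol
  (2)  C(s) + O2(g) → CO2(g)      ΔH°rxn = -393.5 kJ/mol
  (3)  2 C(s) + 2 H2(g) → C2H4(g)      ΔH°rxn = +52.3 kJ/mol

ΔH°rxn = -483.5 kJ/mol

(1) reversed and × 2 (C4H10(g) must end up as a reactant; ×2 to match 2 C4H10(g) in the target): (-2)·(-125.6) = +251.2 kJ/mol
(2) × 2 (×2 to match 2 CO2(g) in the target): (2)·(-393.5) = -787.0 kJ/mol
(3) as written (C2H4(g) already on the product side): +52.3 kJ/mol
ΔH°rxn = (-2)·(-125.6) + (2)·(-393.5) + (1)·(+52.3) = -483.5 kJ/mol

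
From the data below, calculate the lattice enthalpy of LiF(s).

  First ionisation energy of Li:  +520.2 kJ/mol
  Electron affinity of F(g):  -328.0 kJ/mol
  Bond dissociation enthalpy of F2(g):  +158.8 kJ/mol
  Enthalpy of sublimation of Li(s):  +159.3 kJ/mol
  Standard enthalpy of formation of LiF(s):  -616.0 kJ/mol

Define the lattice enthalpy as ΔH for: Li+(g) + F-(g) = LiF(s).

ΔHf° = 1·ΔHsub + 1·(ΣIE) + 1/2·D(F2) + 1·EA + U
-616.0 = 1·(+159.3) + 1·(+520.2) + 1/2·(+158.8) + 1·(-328.0) + U
U = -616.0 − (+430.9) = -1046.9 kJ/mol

U = -1046.9 kJ/mol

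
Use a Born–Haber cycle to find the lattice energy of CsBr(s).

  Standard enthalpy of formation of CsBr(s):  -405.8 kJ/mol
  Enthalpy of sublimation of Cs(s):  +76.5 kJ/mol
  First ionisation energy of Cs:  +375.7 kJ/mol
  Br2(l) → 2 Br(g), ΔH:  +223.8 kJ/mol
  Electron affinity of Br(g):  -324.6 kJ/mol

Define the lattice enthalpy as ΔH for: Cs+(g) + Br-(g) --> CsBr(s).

U = -645.3 kJ/mol

ΔHf° = 1·ΔHsub + 1·(ΣIE) + 1/2·D(Br2) + 1·EA + U
-405.8 = 1·(+76.5) + 1·(+375.7) + 1/2·(+223.8) + 1·(-324.6) + U
U = -405.8 − (+239.5) = -645.3 kJ/mol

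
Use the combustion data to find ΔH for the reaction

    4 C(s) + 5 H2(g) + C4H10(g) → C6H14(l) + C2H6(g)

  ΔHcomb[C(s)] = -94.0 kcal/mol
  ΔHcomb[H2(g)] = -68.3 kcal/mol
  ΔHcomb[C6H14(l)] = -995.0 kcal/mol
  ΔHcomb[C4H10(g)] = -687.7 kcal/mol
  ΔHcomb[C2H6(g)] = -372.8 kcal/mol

Using ΔH = Σ nΔHc°(reactants) − Σ nΔHc°(products):
= [4·(-94.0) + 5·(-68.3) + 1·(-687.7)] − [1·(-995.0) + 1·(-372.8)]
= -37.4 kcal/mol

ΔH = -37.4 kcal/mol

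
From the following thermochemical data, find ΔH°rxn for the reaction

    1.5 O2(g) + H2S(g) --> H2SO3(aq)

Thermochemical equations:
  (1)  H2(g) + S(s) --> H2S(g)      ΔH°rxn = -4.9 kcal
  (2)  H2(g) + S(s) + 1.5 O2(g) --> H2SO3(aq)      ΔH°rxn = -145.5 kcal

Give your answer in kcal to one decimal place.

ΔH°rxn = -140.6 kcal

(1) reversed: +4.9 kcal
(2) as written: -145.5 kcal
ΔH°rxn = (-1)·(-4.9) + (1)·(-145.5) = -140.6 kcal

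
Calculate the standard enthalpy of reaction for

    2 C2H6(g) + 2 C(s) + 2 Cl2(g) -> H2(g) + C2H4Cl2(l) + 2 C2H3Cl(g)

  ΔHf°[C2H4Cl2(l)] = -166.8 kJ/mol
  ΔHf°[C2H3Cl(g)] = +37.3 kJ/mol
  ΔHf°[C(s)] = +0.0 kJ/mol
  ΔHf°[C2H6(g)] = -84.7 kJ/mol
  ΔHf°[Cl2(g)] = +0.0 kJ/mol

ΔH° = 77.2 kJ/mol

Products: 1·(+0.0) + 1·(-166.8) + 2·(+37.3) = -92.2
Reactants: 2·(-84.7) + 2·(+0.0) + 2·(+0.0) = -169.4
ΔH° = (-92.2) − (-169.4) = 77.2 kJ/mol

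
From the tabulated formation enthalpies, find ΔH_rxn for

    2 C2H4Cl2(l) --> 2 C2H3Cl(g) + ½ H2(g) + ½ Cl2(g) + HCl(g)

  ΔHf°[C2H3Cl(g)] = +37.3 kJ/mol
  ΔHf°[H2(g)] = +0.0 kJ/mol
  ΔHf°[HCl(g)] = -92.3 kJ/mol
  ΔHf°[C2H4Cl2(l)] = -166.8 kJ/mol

ΔH_rxn = 315.9 kJ/mol

Products: 2·(+37.3) + 1/2·(+0.0) + 1/2·(+0.0) + 1·(-92.3) = -17.7
Reactants: 2·(-166.8) = -333.6
ΔH_rxn = (-17.7) − (-333.6) = 315.9 kJ/mol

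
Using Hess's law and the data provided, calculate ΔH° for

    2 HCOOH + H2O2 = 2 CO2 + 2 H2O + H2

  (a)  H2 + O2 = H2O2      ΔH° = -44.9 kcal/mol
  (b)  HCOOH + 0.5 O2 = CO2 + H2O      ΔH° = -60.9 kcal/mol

ΔH° = -76.9 kcal/mol

(a) reversed (reverse to put H2O2 on the reactant side): +44.9 kcal/mol
(b) × 2 (×2 to match 2 HCOOH in the target): (2)·(-60.9) = -121.8 kcal/mol
ΔH° = (+44.9) + (-121.8) = -76.9 kcal/mol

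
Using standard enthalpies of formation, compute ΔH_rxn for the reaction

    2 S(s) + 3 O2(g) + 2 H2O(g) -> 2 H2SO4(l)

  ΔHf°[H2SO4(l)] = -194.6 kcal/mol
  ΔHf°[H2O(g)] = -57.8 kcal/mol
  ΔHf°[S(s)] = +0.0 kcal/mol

Products: 2·(-194.6) = -389.2
Reactants: 2·(+0.0) + 3·(+0.0) + 2·(-57.8) = -115.6
ΔH_rxn = (-389.2) − (-115.6) = -273.6 kcal/mol

ΔH_rxn = -273.6 kcal/mol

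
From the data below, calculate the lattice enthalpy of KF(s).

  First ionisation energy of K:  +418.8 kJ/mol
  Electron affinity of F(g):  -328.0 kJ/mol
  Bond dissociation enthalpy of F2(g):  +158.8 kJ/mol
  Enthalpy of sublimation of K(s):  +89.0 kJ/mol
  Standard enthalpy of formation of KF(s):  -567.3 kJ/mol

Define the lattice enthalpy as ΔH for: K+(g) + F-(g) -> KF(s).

ΔHf° = 1·ΔHsub + 1·(ΣIE) + 1/2·D(F2) + 1·EA + U
-567.3 = 1·(+89.0) + 1·(+418.8) + 1/2·(+158.8) + 1·(-328.0) + U
U = -567.3 − (+259.2) = -826.5 kJ/mol

U = -826.5 kJ/mol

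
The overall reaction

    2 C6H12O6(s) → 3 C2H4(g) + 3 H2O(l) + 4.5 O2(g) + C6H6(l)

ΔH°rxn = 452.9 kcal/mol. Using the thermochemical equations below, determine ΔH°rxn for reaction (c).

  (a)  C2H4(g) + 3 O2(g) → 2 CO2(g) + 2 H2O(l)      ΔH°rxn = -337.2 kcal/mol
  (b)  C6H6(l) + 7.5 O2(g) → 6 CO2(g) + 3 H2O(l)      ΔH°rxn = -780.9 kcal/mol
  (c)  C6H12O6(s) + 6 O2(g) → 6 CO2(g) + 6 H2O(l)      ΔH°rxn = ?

ΔH°rxn = -669.8 kcal/mol

(a) reversed and × 3 (reverse to put C2H4(g) on the product side; ×3 to match 3 C2H4(g) in the target): (-3)·(-337.2) = +1011.6 kcal/mol
(b) reversed (C6H6(l) must end up as a product): +780.9 kcal/mol
(c) × 2 (scale by 2 for the 2 C6H12O6(s)): contributes 2·x
+452.9 = (+1011.6) + (+780.9) + 2·x
x = (+452.9 − (+1792.5)) / (2) = -669.8 kcal/mol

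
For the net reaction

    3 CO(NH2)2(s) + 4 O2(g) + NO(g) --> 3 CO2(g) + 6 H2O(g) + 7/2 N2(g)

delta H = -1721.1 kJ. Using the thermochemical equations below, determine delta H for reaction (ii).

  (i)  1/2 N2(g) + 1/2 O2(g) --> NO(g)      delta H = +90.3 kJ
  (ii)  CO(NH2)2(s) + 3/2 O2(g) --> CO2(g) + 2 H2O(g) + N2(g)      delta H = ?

(i) reversed: -90.3 kJ
(ii) × 3: contributes 3·x
-1721.1 = (-90.3) + 3·x
x = (-1721.1 − (-90.3)) / (3) = -543.6 kJ

delta H = -543.6 kJ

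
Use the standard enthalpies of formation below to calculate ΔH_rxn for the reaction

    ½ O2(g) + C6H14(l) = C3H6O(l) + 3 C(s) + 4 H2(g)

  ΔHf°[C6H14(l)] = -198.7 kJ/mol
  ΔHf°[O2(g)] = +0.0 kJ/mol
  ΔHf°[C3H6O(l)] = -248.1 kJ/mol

ΔH_rxn = -49.4 kJ/mol

Products: 1·(-248.1) + 3·(+0.0) + 4·(+0.0) = -248.1
Reactants: 1/2·(+0.0) + 1·(-198.7) = -198.7
ΔH_rxn = (-248.1) − (-198.7) = -49.4 kJ/mol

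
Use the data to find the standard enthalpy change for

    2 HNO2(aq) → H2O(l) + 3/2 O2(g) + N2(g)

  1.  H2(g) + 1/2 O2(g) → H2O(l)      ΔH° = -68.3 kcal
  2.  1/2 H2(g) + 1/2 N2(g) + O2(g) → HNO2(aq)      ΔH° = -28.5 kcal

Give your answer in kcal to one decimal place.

ΔH° = -11.3 kcal

eq. 1 as written: -68.3 kcal
eq. 2 reversed and × 2: (-2)·(-28.5) = +57.0 kcal
Since enthalpy is a state function, ΔH° = (-68.3) + (+57.0) = -11.3 kcal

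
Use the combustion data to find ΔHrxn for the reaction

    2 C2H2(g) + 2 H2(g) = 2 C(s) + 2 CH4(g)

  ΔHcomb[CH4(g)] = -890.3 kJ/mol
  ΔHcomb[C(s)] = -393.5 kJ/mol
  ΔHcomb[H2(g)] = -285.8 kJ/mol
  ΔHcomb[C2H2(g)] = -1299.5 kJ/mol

Using ΔH = Σ nΔHc°(reactants) − Σ nΔHc°(products):
= [2·(-1299.5) + 2·(-285.8)] − [2·(-393.5) + 2·(-890.3)]
= -603.0 kJ/mol

ΔHrxn = -603.0 kJ/mol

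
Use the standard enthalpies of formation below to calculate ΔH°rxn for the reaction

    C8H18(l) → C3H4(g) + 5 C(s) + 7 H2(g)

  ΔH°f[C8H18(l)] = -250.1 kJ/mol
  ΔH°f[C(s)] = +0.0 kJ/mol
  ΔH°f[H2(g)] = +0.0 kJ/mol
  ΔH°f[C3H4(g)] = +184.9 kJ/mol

ΔH°rxn = 435.0 kJ/mol

Products: 1·(+184.9) + 5·(+0.0) + 7·(+0.0) = +184.9
Reactants: 1·(-250.1) = -250.1
ΔH°rxn = (+184.9) − (-250.1) = 435.0 kJ/mol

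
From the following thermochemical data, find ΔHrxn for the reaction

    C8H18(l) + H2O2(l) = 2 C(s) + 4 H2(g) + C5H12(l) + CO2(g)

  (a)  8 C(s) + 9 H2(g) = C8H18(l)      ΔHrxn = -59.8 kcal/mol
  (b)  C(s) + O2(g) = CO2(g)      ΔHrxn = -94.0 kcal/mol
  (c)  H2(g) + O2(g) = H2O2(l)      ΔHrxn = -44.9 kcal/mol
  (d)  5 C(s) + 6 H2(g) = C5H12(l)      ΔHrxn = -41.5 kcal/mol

ΔHrxn = -30.8 kcal/mol

(a) reversed: +59.8 kcal/mol
(b) as written: -94.0 kcal/mol
(c) reversed: +44.9 kcal/mol
(d) as written: -41.5 kcal/mol
ΔHrxn = (-1)·(-59.8) + (1)·(-94.0) + (-1)·(-44.9) + (1)·(-41.5) = -30.8 kcal/mol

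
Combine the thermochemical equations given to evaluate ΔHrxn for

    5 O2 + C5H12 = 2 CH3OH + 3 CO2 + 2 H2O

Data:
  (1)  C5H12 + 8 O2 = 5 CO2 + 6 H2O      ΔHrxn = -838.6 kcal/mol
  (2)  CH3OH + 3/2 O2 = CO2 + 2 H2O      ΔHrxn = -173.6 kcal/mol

ΔHrxn = -491.4 kcal/mol

(1) as written: -838.6 kcal/mol
(2) reversed and × 2: (-2)·(-173.6) = +347.2 kcal/mol
ΔHrxn = (1)·(-838.6) + (-2)·(-173.6) = -491.4 kcal/mol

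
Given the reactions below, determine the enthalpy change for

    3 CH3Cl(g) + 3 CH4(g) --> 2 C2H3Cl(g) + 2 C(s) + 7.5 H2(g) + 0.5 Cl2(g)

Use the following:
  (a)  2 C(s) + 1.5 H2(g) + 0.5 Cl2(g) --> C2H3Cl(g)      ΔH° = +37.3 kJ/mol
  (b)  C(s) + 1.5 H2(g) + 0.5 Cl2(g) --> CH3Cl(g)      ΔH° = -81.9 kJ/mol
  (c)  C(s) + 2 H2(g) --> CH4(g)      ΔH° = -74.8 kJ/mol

(a) × 2: (2)·(+37.3) = +74.6 kJ/mol
(b) reversed and × 3: (-3)·(-81.9) = +245.7 kJ/mol
(c) reversed and × 3: (-3)·(-74.8) = +224.4 kJ/mol
Combining the equations, ΔH° = (+74.6) + (+245.7) + (+224.4) = 544.7 kJ/mol

ΔH° = 544.7 kJ/mol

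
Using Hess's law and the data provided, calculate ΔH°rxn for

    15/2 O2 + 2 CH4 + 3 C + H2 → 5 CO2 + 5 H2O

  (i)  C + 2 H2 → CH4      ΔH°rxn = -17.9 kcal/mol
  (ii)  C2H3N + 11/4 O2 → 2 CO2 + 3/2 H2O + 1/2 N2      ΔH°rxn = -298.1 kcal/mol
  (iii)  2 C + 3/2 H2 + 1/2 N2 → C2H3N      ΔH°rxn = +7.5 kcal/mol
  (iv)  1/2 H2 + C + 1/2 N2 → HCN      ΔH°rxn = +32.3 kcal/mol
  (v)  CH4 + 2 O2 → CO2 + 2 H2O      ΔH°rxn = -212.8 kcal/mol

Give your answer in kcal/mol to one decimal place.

ΔH°rxn = -776.1 kcal/mol

(i) reversed: +17.9 kcal/mol
(ii) × 2: (2)·(-298.1) = -596.2 kcal/mol
(iii) × 2: (2)·(+7.5) = +15.0 kcal/mol
(iv): not needed (HCN appears nowhere else).
(v) as written: -212.8 kcal/mol
By Hess's law, ΔH°rxn = (+17.9) + (-596.2) + (+15.0) + (-212.8) = -776.1 kcal/mol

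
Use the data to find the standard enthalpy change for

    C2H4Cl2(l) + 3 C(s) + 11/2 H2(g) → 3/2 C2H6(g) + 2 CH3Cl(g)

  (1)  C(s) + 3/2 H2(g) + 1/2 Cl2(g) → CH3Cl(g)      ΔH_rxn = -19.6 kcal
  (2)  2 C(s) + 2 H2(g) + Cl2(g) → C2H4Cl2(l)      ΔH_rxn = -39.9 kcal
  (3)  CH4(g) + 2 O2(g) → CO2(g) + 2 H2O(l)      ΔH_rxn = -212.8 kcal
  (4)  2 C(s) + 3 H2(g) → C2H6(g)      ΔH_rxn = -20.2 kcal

ΔH_rxn = -29.6 kcal

(1) × 2: (2)·(-19.6) = -39.2 kcal
(2) reversed: +39.9 kcal
(3): not needed.
(4) × 3/2: (3/2)·(-20.2) = -30.3 kcal
ΔH_rxn = (2)·(-19.6) + (-1)·(-39.9) + (3/2)·(-20.2) = -29.6 kcal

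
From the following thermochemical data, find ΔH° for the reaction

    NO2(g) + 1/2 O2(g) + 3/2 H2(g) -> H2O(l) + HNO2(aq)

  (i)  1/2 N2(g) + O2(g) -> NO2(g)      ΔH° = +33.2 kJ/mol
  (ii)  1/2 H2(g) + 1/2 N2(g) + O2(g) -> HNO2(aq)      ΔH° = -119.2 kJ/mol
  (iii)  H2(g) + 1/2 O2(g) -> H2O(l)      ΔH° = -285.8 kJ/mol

ΔH° = -438.2 kJ/mol

(i) reversed (reverse to put NO2(g) on the reactant side): -33.2 kJ/mol
(ii) as written (HNO2(aq) already on the product side): -119.2 kJ/mol
(iii) as written (H2O(l) already on the product side): -285.8 kJ/mol
By Hess's law, ΔH° = (-1)·(+33.2) + (1)·(-119.2) + (1)·(-285.8) = -438.2 kJ/mol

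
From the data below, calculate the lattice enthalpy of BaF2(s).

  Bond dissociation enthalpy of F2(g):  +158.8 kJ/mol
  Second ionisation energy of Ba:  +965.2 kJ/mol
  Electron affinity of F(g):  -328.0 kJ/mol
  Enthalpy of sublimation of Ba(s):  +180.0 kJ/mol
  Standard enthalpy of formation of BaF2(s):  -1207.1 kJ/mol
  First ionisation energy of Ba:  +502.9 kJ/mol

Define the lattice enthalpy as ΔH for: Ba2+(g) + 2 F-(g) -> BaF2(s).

U = -2358.0 kJ/mol

ΔHf° = 1·ΔHsub + 1·(ΣIE) + 1·D(F2) + 2·EA + U
-1207.1 = 1·(+180.0) + 1·(+1468.1) + 1·(+158.8) + 2·(-328.0) + U
U = -1207.1 − (+1150.9) = -2358.0 kJ/mol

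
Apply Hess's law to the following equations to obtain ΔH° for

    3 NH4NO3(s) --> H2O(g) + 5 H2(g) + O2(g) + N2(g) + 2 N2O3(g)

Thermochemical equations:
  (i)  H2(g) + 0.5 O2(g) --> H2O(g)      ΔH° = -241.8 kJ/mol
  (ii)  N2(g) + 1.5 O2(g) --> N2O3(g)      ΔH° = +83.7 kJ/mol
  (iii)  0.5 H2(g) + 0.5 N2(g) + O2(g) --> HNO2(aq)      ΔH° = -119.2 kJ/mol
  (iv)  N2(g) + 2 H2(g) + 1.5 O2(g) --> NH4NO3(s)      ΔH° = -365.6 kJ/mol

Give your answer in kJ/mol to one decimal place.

(i) as written (H2O(g) already on the product side): -241.8 kJ/mol
(ii) × 2 (scale by 2 for the 2 N2O3(g)): (2)·(+83.7) = +167.4 kJ/mol
(iii): not needed (HNO2(aq) appears nowhere else).
(iv) reversed and × 3 (reverse to put NH4NO3(s) on the reactant side; ×3 to match 3 NH4NO3(s) in the target): (-3)·(-365.6) = +1096.8 kJ/mol
Summing the manipulated equations, ΔH° = (-241.8) + (+167.4) + (+1096.8) = 1022.4 kJ/mol

ΔH° = 1022.4 kJ/mol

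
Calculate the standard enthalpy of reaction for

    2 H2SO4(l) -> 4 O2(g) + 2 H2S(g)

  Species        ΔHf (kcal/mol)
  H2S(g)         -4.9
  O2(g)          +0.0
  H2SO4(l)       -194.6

ΔHrxn = 379.4 kcal/mol

Products: 4·(+0.0) + 2·(-4.9) = -9.8
Reactants: 2·(-194.6) = -389.2
ΔHrxn = (-9.8) − (-389.2) = 379.4 kcal/mol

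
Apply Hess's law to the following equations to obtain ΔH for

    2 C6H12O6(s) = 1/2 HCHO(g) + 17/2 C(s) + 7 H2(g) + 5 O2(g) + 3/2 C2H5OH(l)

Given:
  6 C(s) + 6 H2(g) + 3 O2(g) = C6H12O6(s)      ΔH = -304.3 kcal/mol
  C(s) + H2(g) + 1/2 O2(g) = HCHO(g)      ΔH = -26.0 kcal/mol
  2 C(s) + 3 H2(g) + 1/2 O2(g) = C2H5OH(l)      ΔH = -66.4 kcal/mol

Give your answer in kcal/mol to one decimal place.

ΔH = 496.0 kcal/mol

equation 1 reversed and × 2 (C6H12O6(s) must end up as a reactant; scale by 2 for the 2 C6H12O6(s)): (-2)·(-304.3) = +608.6 kcal/mol
equation 2 × 1/2 (scale by 1/2 for the 1/2 HCHO(g)): (1/2)·(-26.0) = -13.0 kcal/mol
equation 3 × 3/2 (scale by 3/2 for the 3/2 C2H5OH(l)): (3/2)·(-66.4) = -99.6 kcal/mol
ΔH = (-2)·(-304.3) + (1/2)·(-26.0) + (3/2)·(-66.4) = 496.0 kcal/mol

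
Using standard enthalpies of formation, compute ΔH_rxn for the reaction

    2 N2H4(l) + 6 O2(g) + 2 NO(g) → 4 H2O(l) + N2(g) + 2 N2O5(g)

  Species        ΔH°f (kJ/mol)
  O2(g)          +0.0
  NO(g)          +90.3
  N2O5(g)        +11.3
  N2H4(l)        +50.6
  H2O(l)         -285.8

ΔH_rxn = -1402.4 kJ/mol

Products: 4·(-285.8) + 1·(+0.0) + 2·(+11.3) = -1120.6
Reactants: 2·(+50.6) + 6·(+0.0) + 2·(+90.3) = +281.8
ΔH_rxn = (-1120.6) − (+281.8) = -1402.4 kJ/mol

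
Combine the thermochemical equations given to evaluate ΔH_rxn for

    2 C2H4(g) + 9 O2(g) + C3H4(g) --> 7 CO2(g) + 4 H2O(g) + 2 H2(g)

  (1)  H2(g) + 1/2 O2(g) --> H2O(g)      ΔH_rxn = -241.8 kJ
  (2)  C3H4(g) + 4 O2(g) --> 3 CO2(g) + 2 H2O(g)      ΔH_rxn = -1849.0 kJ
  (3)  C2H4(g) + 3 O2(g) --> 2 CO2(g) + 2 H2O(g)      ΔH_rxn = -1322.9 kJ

(1) reversed and × 2 (H2(g) must end up as a product; ×2 to match 2 H2(g) in the target): (-2)·(-241.8) = +483.6 kJ
(2) as written (C3H4(g) already on the reactant side): -1849.0 kJ
(3) × 2 (×2 to match 2 C2H4(g) in the target): (2)·(-1322.9) = -2645.8 kJ
Combining the equations, ΔH_rxn = (+483.6) + (-1849.0) + (-2645.8) = -4011.2 kJ

ΔH_rxn = -4011.2 kJ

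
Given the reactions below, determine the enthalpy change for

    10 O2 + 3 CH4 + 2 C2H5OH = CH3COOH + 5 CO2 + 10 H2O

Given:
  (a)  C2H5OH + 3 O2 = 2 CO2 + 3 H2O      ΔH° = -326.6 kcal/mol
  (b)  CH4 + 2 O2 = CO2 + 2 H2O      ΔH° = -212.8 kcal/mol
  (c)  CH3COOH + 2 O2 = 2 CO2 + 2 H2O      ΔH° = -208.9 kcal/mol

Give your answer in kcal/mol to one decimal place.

(a) × 2: (2)·(-326.6) = -653.2 kcal/mol
(b) × 3: (3)·(-212.8) = -638.4 kcal/mol
(c) reversed: +208.9 kcal/mol
ΔH° = (2)·(-326.6) + (3)·(-212.8) + (-1)·(-208.9) = -1082.7 kcal/mol

ΔH° = -1082.7 kcal/mol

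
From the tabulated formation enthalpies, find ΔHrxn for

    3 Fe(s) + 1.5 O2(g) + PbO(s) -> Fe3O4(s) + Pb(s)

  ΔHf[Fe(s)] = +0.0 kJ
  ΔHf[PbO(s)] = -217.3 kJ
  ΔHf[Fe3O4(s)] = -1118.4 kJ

Products: 1·(-1118.4) + 1·(+0.0) = -1118.4
Reactants: 3·(+0.0) + 3/2·(+0.0) + 1·(-217.3) = -217.3
ΔHrxn = (-1118.4) − (-217.3) = -901.1 kJ

ΔHrxn = -901.1 kJ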